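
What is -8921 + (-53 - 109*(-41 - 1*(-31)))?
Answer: -7884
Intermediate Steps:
-8921 + (-53 - 109*(-41 - 1*(-31))) = -8921 + (-53 - 109*(-41 + 31)) = -8921 + (-53 - 109*(-10)) = -8921 + (-53 + 1090) = -8921 + 1037 = -7884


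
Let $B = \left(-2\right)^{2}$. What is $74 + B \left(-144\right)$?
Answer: $-502$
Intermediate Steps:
$B = 4$
$74 + B \left(-144\right) = 74 + 4 \left(-144\right) = 74 - 576 = -502$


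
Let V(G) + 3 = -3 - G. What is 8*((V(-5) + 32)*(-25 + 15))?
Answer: -2480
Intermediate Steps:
V(G) = -6 - G (V(G) = -3 + (-3 - G) = -6 - G)
8*((V(-5) + 32)*(-25 + 15)) = 8*(((-6 - 1*(-5)) + 32)*(-25 + 15)) = 8*(((-6 + 5) + 32)*(-10)) = 8*((-1 + 32)*(-10)) = 8*(31*(-10)) = 8*(-310) = -2480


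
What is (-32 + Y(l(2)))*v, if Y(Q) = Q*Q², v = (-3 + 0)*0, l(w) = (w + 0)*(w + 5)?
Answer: 0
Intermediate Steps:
l(w) = w*(5 + w)
v = 0 (v = -3*0 = 0)
Y(Q) = Q³
(-32 + Y(l(2)))*v = (-32 + (2*(5 + 2))³)*0 = (-32 + (2*7)³)*0 = (-32 + 14³)*0 = (-32 + 2744)*0 = 2712*0 = 0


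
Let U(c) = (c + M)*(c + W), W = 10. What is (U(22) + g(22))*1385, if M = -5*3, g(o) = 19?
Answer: 336555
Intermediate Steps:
M = -15
U(c) = (-15 + c)*(10 + c) (U(c) = (c - 15)*(c + 10) = (-15 + c)*(10 + c))
(U(22) + g(22))*1385 = ((-150 + 22² - 5*22) + 19)*1385 = ((-150 + 484 - 110) + 19)*1385 = (224 + 19)*1385 = 243*1385 = 336555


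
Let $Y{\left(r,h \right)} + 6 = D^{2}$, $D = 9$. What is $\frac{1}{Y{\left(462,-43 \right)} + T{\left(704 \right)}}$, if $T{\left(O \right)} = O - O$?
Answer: $\frac{1}{75} \approx 0.013333$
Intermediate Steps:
$Y{\left(r,h \right)} = 75$ ($Y{\left(r,h \right)} = -6 + 9^{2} = -6 + 81 = 75$)
$T{\left(O \right)} = 0$
$\frac{1}{Y{\left(462,-43 \right)} + T{\left(704 \right)}} = \frac{1}{75 + 0} = \frac{1}{75}$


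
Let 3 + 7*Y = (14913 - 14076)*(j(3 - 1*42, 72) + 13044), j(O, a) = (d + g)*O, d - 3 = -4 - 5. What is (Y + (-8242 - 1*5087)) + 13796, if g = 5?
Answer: 10953737/7 ≈ 1.5648e+6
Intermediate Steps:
d = -6 (d = 3 + (-4 - 5) = 3 - 9 = -6)
j(O, a) = -O (j(O, a) = (-6 + 5)*O = -O)
Y = 10950468/7 (Y = -3/7 + ((14913 - 14076)*(-(3 - 1*42) + 13044))/7 = -3/7 + (837*(-(3 - 42) + 13044))/7 = -3/7 + (837*(-1*(-39) + 13044))/7 = -3/7 + (837*(39 + 13044))/7 = -3/7 + (837*13083)/7 = -3/7 + (1/7)*10950471 = -3/7 + 1564353 = 10950468/7 ≈ 1.5644e+6)
(Y + (-8242 - 1*5087)) + 13796 = (10950468/7 + (-8242 - 1*5087)) + 13796 = (10950468/7 + (-8242 - 5087)) + 13796 = (10950468/7 - 13329) + 13796 = 10857165/7 + 13796 = 10953737/7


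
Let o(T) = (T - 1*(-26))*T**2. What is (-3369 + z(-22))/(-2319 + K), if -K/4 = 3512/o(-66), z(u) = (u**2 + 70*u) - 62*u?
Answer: 16667145/12626516 ≈ 1.3200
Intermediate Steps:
o(T) = T**2*(26 + T) (o(T) = (T + 26)*T**2 = (26 + T)*T**2 = T**2*(26 + T))
z(u) = u**2 + 8*u
K = 439/5445 (K = -14048/((-66)**2*(26 - 66)) = -14048/(4356*(-40)) = -14048/(-174240) = -14048*(-1)/174240 = -4*(-439/21780) = 439/5445 ≈ 0.080624)
(-3369 + z(-22))/(-2319 + K) = (-3369 - 22*(8 - 22))/(-2319 + 439/5445) = (-3369 - 22*(-14))/(-12626516/5445) = (-3369 + 308)*(-5445/12626516) = -3061*(-5445/12626516) = 16667145/12626516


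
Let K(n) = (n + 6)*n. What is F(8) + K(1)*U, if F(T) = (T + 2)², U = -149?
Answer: -943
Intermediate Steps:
F(T) = (2 + T)²
K(n) = n*(6 + n) (K(n) = (6 + n)*n = n*(6 + n))
F(8) + K(1)*U = (2 + 8)² + (1*(6 + 1))*(-149) = 10² + (1*7)*(-149) = 100 + 7*(-149) = 100 - 1043 = -943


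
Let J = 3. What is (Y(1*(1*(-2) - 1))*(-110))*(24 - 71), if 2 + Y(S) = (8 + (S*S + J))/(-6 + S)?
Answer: -196460/9 ≈ -21829.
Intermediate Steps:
Y(S) = -2 + (11 + S**2)/(-6 + S) (Y(S) = -2 + (8 + (S*S + 3))/(-6 + S) = -2 + (8 + (S**2 + 3))/(-6 + S) = -2 + (8 + (3 + S**2))/(-6 + S) = -2 + (11 + S**2)/(-6 + S))
(Y(1*(1*(-2) - 1))*(-110))*(24 - 71) = (((23 + (1*(1*(-2) - 1))**2 - 2*(1*(-2) - 1))/(-6 + 1*(1*(-2) - 1)))*(-110))*(24 - 71) = (((23 + (1*(-2 - 1))**2 - 2*(-2 - 1))/(-6 + 1*(-2 - 1)))*(-110))*(-47) = (((23 + (1*(-3))**2 - 2*(-3))/(-6 + 1*(-3)))*(-110))*(-47) = (((23 + (-3)**2 - 2*(-3))/(-6 - 3))*(-110))*(-47) = (((23 + 9 + 6)/(-9))*(-110))*(-47) = (-1/9*38*(-110))*(-47) = -38/9*(-110)*(-47) = (4180/9)*(-47) = -196460/9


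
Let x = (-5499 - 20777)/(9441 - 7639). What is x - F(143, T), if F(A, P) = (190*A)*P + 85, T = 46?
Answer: -1126177543/901 ≈ -1.2499e+6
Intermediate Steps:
F(A, P) = 85 + 190*A*P (F(A, P) = 190*A*P + 85 = 85 + 190*A*P)
x = -13138/901 (x = -26276/1802 = -26276*1/1802 = -13138/901 ≈ -14.582)
x - F(143, T) = -13138/901 - (85 + 190*143*46) = -13138/901 - (85 + 1249820) = -13138/901 - 1*1249905 = -13138/901 - 1249905 = -1126177543/901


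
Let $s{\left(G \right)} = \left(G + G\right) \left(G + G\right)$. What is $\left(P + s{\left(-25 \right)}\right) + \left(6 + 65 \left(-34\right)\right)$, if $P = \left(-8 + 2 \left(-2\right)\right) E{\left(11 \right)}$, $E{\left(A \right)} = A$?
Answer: $164$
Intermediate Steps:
$s{\left(G \right)} = 4 G^{2}$ ($s{\left(G \right)} = 2 G 2 G = 4 G^{2}$)
$P = -132$ ($P = \left(-8 + 2 \left(-2\right)\right) 11 = \left(-8 - 4\right) 11 = \left(-12\right) 11 = -132$)
$\left(P + s{\left(-25 \right)}\right) + \left(6 + 65 \left(-34\right)\right) = \left(-132 + 4 \left(-25\right)^{2}\right) + \left(6 + 65 \left(-34\right)\right) = \left(-132 + 4 \cdot 625\right) + \left(6 - 2210\right) = \left(-132 + 2500\right) - 2204 = 2368 - 2204 = 164$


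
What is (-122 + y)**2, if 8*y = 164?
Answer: 41209/4 ≈ 10302.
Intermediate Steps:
y = 41/2 (y = (1/8)*164 = 41/2 ≈ 20.500)
(-122 + y)**2 = (-122 + 41/2)**2 = (-203/2)**2 = 41209/4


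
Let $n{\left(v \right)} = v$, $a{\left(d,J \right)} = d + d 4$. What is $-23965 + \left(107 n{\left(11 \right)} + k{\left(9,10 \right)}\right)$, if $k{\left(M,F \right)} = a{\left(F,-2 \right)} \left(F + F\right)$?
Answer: $-21788$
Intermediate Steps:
$a{\left(d,J \right)} = 5 d$ ($a{\left(d,J \right)} = d + 4 d = 5 d$)
$k{\left(M,F \right)} = 10 F^{2}$ ($k{\left(M,F \right)} = 5 F \left(F + F\right) = 5 F 2 F = 10 F^{2}$)
$-23965 + \left(107 n{\left(11 \right)} + k{\left(9,10 \right)}\right) = -23965 + \left(107 \cdot 11 + 10 \cdot 10^{2}\right) = -23965 + \left(1177 + 10 \cdot 100\right) = -23965 + \left(1177 + 1000\right) = -23965 + 2177 = -21788$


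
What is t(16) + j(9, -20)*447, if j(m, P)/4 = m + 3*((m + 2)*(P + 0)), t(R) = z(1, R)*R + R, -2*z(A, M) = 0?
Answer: -1163972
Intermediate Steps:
z(A, M) = 0 (z(A, M) = -½*0 = 0)
t(R) = R (t(R) = 0*R + R = 0 + R = R)
j(m, P) = 4*m + 12*P*(2 + m) (j(m, P) = 4*(m + 3*((m + 2)*(P + 0))) = 4*(m + 3*((2 + m)*P)) = 4*(m + 3*(P*(2 + m))) = 4*(m + 3*P*(2 + m)) = 4*m + 12*P*(2 + m))
t(16) + j(9, -20)*447 = 16 + (4*9 + 24*(-20) + 12*(-20)*9)*447 = 16 + (36 - 480 - 2160)*447 = 16 - 2604*447 = 16 - 1163988 = -1163972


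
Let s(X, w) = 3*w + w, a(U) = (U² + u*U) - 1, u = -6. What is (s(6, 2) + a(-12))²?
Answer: 49729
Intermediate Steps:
a(U) = -1 + U² - 6*U (a(U) = (U² - 6*U) - 1 = -1 + U² - 6*U)
s(X, w) = 4*w
(s(6, 2) + a(-12))² = (4*2 + (-1 + (-12)² - 6*(-12)))² = (8 + (-1 + 144 + 72))² = (8 + 215)² = 223² = 49729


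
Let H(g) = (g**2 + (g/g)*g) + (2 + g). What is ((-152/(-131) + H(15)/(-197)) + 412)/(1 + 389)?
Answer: 817597/774210 ≈ 1.0560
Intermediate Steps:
H(g) = 2 + g**2 + 2*g (H(g) = (g**2 + 1*g) + (2 + g) = (g**2 + g) + (2 + g) = (g + g**2) + (2 + g) = 2 + g**2 + 2*g)
((-152/(-131) + H(15)/(-197)) + 412)/(1 + 389) = ((-152/(-131) + (2 + 15**2 + 2*15)/(-197)) + 412)/(1 + 389) = ((-152*(-1/131) + (2 + 225 + 30)*(-1/197)) + 412)/390 = ((152/131 + 257*(-1/197)) + 412)*(1/390) = ((152/131 - 257/197) + 412)*(1/390) = (-3723/25807 + 412)*(1/390) = (10628761/25807)*(1/390) = 817597/774210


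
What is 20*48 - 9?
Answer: 951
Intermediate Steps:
20*48 - 9 = 960 - 9 = 951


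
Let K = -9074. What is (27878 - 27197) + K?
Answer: -8393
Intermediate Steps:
(27878 - 27197) + K = (27878 - 27197) - 9074 = 681 - 9074 = -8393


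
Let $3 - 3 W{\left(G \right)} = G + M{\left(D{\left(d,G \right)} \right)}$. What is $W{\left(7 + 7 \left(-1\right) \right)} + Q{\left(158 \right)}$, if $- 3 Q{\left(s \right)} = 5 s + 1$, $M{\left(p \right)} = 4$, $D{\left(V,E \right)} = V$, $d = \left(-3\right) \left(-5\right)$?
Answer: $-264$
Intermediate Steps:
$d = 15$
$Q{\left(s \right)} = - \frac{1}{3} - \frac{5 s}{3}$ ($Q{\left(s \right)} = - \frac{5 s + 1}{3} = - \frac{1 + 5 s}{3} = - \frac{1}{3} - \frac{5 s}{3}$)
$W{\left(G \right)} = - \frac{1}{3} - \frac{G}{3}$ ($W{\left(G \right)} = 1 - \frac{G + 4}{3} = 1 - \frac{4 + G}{3} = 1 - \left(\frac{4}{3} + \frac{G}{3}\right) = - \frac{1}{3} - \frac{G}{3}$)
$W{\left(7 + 7 \left(-1\right) \right)} + Q{\left(158 \right)} = \left(- \frac{1}{3} - \frac{7 + 7 \left(-1\right)}{3}\right) - \frac{791}{3} = \left(- \frac{1}{3} - \frac{7 - 7}{3}\right) - \frac{791}{3} = \left(- \frac{1}{3} - 0\right) - \frac{791}{3} = \left(- \frac{1}{3} + 0\right) - \frac{791}{3} = - \frac{1}{3} - \frac{791}{3} = -264$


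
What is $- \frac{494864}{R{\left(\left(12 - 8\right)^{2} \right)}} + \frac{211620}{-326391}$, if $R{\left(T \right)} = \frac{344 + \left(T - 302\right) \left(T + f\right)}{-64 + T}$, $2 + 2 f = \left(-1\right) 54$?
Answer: $\frac{40375627096}{6419023} \approx 6290.0$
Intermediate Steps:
$f = -28$ ($f = -1 + \frac{\left(-1\right) 54}{2} = -1 + \frac{1}{2} \left(-54\right) = -1 - 27 = -28$)
$R{\left(T \right)} = \frac{344 + \left(-302 + T\right) \left(-28 + T\right)}{-64 + T}$ ($R{\left(T \right)} = \frac{344 + \left(T - 302\right) \left(T - 28\right)}{-64 + T} = \frac{344 + \left(-302 + T\right) \left(-28 + T\right)}{-64 + T}$)
$- \frac{494864}{R{\left(\left(12 - 8\right)^{2} \right)}} + \frac{211620}{-326391} = - \frac{494864}{\frac{1}{-64 + \left(12 - 8\right)^{2}} \left(8800 + \left(\left(12 - 8\right)^{2}\right)^{2} - 330 \left(12 - 8\right)^{2}\right)} + \frac{211620}{-326391} = - \frac{494864}{\frac{1}{-64 + 4^{2}} \left(8800 + \left(4^{2}\right)^{2} - 330 \cdot 4^{2}\right)} + 211620 \left(- \frac{1}{326391}\right) = - \frac{494864}{\frac{1}{-64 + 16} \left(8800 + 16^{2} - 5280\right)} - \frac{70540}{108797} = - \frac{494864}{\frac{1}{-48} \left(8800 + 256 - 5280\right)} - \frac{70540}{108797} = - \frac{494864}{\left(- \frac{1}{48}\right) 3776} - \frac{70540}{108797} = - \frac{494864}{- \frac{236}{3}} - \frac{70540}{108797} = \left(-494864\right) \left(- \frac{3}{236}\right) - \frac{70540}{108797} = \frac{371148}{59} - \frac{70540}{108797} = \frac{40375627096}{6419023}$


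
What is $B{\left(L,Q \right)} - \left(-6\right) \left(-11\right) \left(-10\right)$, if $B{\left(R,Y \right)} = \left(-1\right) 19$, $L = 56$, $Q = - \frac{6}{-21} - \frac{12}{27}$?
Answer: $641$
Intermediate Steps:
$Q = - \frac{10}{63}$ ($Q = \left(-6\right) \left(- \frac{1}{21}\right) - \frac{4}{9} = \frac{2}{7} - \frac{4}{9} = - \frac{10}{63} \approx -0.15873$)
$B{\left(R,Y \right)} = -19$
$B{\left(L,Q \right)} - \left(-6\right) \left(-11\right) \left(-10\right) = -19 - \left(-6\right) \left(-11\right) \left(-10\right) = -19 - 66 \left(-10\right) = -19 - -660 = -19 + 660 = 641$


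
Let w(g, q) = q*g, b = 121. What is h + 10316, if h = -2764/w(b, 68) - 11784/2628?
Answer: 4645011325/450483 ≈ 10311.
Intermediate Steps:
w(g, q) = g*q
h = -2171303/450483 (h = -2764/(121*68) - 11784/2628 = -2764/8228 - 11784*1/2628 = -2764*1/8228 - 982/219 = -691/2057 - 982/219 = -2171303/450483 ≈ -4.8199)
h + 10316 = -2171303/450483 + 10316 = 4645011325/450483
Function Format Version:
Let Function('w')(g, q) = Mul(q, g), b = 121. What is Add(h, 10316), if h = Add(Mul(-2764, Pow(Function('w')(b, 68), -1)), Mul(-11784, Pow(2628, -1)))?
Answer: Rational(4645011325, 450483) ≈ 10311.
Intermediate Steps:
Function('w')(g, q) = Mul(g, q)
h = Rational(-2171303, 450483) (h = Add(Mul(-2764, Pow(Mul(121, 68), -1)), Mul(-11784, Pow(2628, -1))) = Add(Mul(-2764, Pow(8228, -1)), Mul(-11784, Rational(1, 2628))) = Add(Mul(-2764, Rational(1, 8228)), Rational(-982, 219)) = Add(Rational(-691, 2057), Rational(-982, 219)) = Rational(-2171303, 450483) ≈ -4.8199)
Add(h, 10316) = Add(Rational(-2171303, 450483), 10316) = Rational(4645011325, 450483)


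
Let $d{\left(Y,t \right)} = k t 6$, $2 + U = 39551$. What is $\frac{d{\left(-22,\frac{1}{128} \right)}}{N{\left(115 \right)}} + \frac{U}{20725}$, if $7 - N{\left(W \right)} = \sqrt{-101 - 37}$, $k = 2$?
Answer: $\frac{237096441}{124018400} + \frac{3 i \sqrt{138}}{5984} \approx 1.9118 + 0.0058894 i$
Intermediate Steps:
$U = 39549$ ($U = -2 + 39551 = 39549$)
$N{\left(W \right)} = 7 - i \sqrt{138}$ ($N{\left(W \right)} = 7 - \sqrt{-101 - 37} = 7 - \sqrt{-138} = 7 - i \sqrt{138}$)
$d{\left(Y,t \right)} = 12 t$ ($d{\left(Y,t \right)} = 2 t 6 = 12 t$)
$\frac{d{\left(-22,\frac{1}{128} \right)}}{N{\left(115 \right)}} + \frac{U}{20725} = \frac{12 \cdot \frac{1}{128}}{7 - i \sqrt{138}} + \frac{39549}{20725} = \frac{12 \cdot \frac{1}{128}}{7 - i \sqrt{138}} + 39549 \cdot \frac{1}{20725} = \frac{3}{32 \left(7 - i \sqrt{138}\right)} + \frac{39549}{20725} = \frac{39549}{20725} + \frac{3}{32 \left(7 - i \sqrt{138}\right)}$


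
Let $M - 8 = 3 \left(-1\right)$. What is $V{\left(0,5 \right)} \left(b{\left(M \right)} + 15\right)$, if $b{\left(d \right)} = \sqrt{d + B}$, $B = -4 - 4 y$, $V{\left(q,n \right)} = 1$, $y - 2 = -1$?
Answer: $15 + i \sqrt{3} \approx 15.0 + 1.732 i$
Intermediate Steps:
$y = 1$ ($y = 2 - 1 = 1$)
$M = 5$ ($M = 8 + 3 \left(-1\right) = 8 - 3 = 5$)
$B = -8$ ($B = -4 - 4 = -8$)
$b{\left(d \right)} = \sqrt{-8 + d}$ ($b{\left(d \right)} = \sqrt{d - 8} = \sqrt{-8 + d}$)
$V{\left(0,5 \right)} \left(b{\left(M \right)} + 15\right) = 1 \left(\sqrt{-8 + 5} + 15\right) = 1 \left(\sqrt{-3} + 15\right) = 1 \left(i \sqrt{3} + 15\right) = 1 \left(15 + i \sqrt{3}\right) = 15 + i \sqrt{3}$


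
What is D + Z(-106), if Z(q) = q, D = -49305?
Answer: -49411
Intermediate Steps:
D + Z(-106) = -49305 - 106 = -49411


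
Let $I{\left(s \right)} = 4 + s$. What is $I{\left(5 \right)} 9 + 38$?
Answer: $119$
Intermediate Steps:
$I{\left(5 \right)} 9 + 38 = \left(4 + 5\right) 9 + 38 = 9 \cdot 9 + 38 = 81 + 38 = 119$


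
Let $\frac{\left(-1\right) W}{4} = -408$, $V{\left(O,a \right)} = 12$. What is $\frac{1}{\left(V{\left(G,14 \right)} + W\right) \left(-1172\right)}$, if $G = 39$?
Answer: $- \frac{1}{1926768} \approx -5.19 \cdot 10^{-7}$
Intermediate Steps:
$W = 1632$ ($W = \left(-4\right) \left(-408\right) = 1632$)
$\frac{1}{\left(V{\left(G,14 \right)} + W\right) \left(-1172\right)} = \frac{1}{\left(12 + 1632\right) \left(-1172\right)} = \frac{1}{1644 \left(-1172\right)} = \frac{1}{-1926768} = - \frac{1}{1926768}$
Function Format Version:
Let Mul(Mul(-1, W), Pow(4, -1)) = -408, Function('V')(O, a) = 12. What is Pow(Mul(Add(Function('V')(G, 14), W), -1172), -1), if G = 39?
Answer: Rational(-1, 1926768) ≈ -5.1900e-7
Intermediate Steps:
W = 1632 (W = Mul(-4, -408) = 1632)
Pow(Mul(Add(Function('V')(G, 14), W), -1172), -1) = Pow(Mul(Add(12, 1632), -1172), -1) = Pow(Mul(1644, -1172), -1) = Pow(-1926768, -1) = Rational(-1, 1926768)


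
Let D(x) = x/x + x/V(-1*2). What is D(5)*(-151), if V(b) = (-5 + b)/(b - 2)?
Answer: -4077/7 ≈ -582.43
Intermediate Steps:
V(b) = (-5 + b)/(-2 + b)
D(x) = 1 + 4*x/7 (D(x) = x/x + x/(((-5 - 1*2)/(-2 - 1*2))) = 1 + x/(((-5 - 2)/(-2 - 2))) = 1 + x/((-7/(-4))) = 1 + x/((-1/4*(-7))) = 1 + x/(7/4) = 1 + x*(4/7) = 1 + 4*x/7)
D(5)*(-151) = (1 + (4/7)*5)*(-151) = (1 + 20/7)*(-151) = (27/7)*(-151) = -4077/7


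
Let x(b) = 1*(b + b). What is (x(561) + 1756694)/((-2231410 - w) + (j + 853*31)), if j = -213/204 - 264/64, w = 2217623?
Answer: -239062976/601472943 ≈ -0.39746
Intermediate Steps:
x(b) = 2*b (x(b) = 1*(2*b) = 2*b)
j = -703/136 (j = -213*1/204 - 264*1/64 = -71/68 - 33/8 = -703/136 ≈ -5.1691)
(x(561) + 1756694)/((-2231410 - w) + (j + 853*31)) = (2*561 + 1756694)/((-2231410 - 1*2217623) + (-703/136 + 853*31)) = (1122 + 1756694)/((-2231410 - 2217623) + (-703/136 + 26443)) = 1757816/(-4449033 + 3595545/136) = 1757816/(-601472943/136) = 1757816*(-136/601472943) = -239062976/601472943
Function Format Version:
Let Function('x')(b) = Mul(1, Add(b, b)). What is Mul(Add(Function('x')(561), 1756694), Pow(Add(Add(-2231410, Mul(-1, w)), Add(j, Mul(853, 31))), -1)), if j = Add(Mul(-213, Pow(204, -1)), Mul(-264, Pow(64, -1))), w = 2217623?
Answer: Rational(-239062976, 601472943) ≈ -0.39746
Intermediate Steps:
Function('x')(b) = Mul(2, b) (Function('x')(b) = Mul(1, Mul(2, b)) = Mul(2, b))
j = Rational(-703, 136) (j = Add(Mul(-213, Rational(1, 204)), Mul(-264, Rational(1, 64))) = Add(Rational(-71, 68), Rational(-33, 8)) = Rational(-703, 136) ≈ -5.1691)
Mul(Add(Function('x')(561), 1756694), Pow(Add(Add(-2231410, Mul(-1, w)), Add(j, Mul(853, 31))), -1)) = Mul(Add(Mul(2, 561), 1756694), Pow(Add(Add(-2231410, Mul(-1, 2217623)), Add(Rational(-703, 136), Mul(853, 31))), -1)) = Mul(Add(1122, 1756694), Pow(Add(Add(-2231410, -2217623), Add(Rational(-703, 136), 26443)), -1)) = Mul(1757816, Pow(Add(-4449033, Rational(3595545, 136)), -1)) = Mul(1757816, Pow(Rational(-601472943, 136), -1)) = Mul(1757816, Rational(-136, 601472943)) = Rational(-239062976, 601472943)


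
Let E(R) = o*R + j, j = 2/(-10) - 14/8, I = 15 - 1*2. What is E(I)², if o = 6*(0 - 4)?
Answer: 39425841/400 ≈ 98565.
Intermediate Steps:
I = 13 (I = 15 - 2 = 13)
j = -39/20 (j = 2*(-⅒) - 14*⅛ = -⅕ - 7/4 = -39/20 ≈ -1.9500)
o = -24 (o = 6*(-4) = -24)
E(R) = -39/20 - 24*R (E(R) = -24*R - 39/20 = -39/20 - 24*R)
E(I)² = (-39/20 - 24*13)² = (-39/20 - 312)² = (-6279/20)² = 39425841/400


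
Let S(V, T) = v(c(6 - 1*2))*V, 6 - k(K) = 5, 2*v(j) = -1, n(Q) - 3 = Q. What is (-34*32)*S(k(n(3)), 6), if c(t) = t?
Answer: 544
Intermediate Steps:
n(Q) = 3 + Q
v(j) = -½ (v(j) = (½)*(-1) = -½)
k(K) = 1 (k(K) = 6 - 1*5 = 6 - 5 = 1)
S(V, T) = -V/2
(-34*32)*S(k(n(3)), 6) = (-34*32)*(-½*1) = -1088*(-½) = 544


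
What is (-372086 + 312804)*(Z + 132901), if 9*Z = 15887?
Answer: -71849546872/9 ≈ -7.9833e+9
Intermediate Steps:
Z = 15887/9 (Z = (⅑)*15887 = 15887/9 ≈ 1765.2)
(-372086 + 312804)*(Z + 132901) = (-372086 + 312804)*(15887/9 + 132901) = -59282*1211996/9 = -71849546872/9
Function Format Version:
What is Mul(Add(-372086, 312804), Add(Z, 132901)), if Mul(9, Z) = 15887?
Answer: Rational(-71849546872, 9) ≈ -7.9833e+9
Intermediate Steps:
Z = Rational(15887, 9) (Z = Mul(Rational(1, 9), 15887) = Rational(15887, 9) ≈ 1765.2)
Mul(Add(-372086, 312804), Add(Z, 132901)) = Mul(Add(-372086, 312804), Add(Rational(15887, 9), 132901)) = Mul(-59282, Rational(1211996, 9)) = Rational(-71849546872, 9)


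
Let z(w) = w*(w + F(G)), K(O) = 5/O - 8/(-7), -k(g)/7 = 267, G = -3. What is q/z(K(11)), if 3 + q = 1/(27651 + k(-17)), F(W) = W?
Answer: 458578505/342488088 ≈ 1.3390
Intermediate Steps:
k(g) = -1869 (k(g) = -7*267 = -1869)
K(O) = 8/7 + 5/O (K(O) = 5/O - 8*(-1/7) = 5/O + 8/7 = 8/7 + 5/O)
z(w) = w*(-3 + w) (z(w) = w*(w - 3) = w*(-3 + w))
q = -77345/25782 (q = -3 + 1/(27651 - 1869) = -3 + 1/25782 = -77345/25782 ≈ -3.0000)
q/z(K(11)) = -77345*1/((-3 + (8/7 + 5/11))*(8/7 + 5/11))/25782 = -77345*77/(123*(-3 + 123/77))/25782 = -77345/(25782*((123/77)*(-108/77))) = -77345/(25782*(-13284/5929)) = -77345/25782*(-5929/13284) = 458578505/342488088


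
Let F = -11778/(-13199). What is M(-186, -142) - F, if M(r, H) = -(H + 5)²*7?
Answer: -1734135995/13199 ≈ -1.3138e+5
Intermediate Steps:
F = 11778/13199 (F = -11778*(-1/13199) = 11778/13199 ≈ 0.89234)
M(r, H) = -7*(5 + H)² (M(r, H) = -(5 + H)²*7 = -7*(5 + H)²)
M(-186, -142) - F = -7*(5 - 142)² - 1*11778/13199 = -7*(-137)² - 11778/13199 = -7*18769 - 11778/13199 = -131383 - 11778/13199 = -1734135995/13199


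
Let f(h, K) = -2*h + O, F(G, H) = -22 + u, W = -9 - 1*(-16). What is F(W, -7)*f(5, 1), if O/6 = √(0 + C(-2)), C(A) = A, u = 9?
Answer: 130 - 78*I*√2 ≈ 130.0 - 110.31*I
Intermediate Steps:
W = 7 (W = -9 + 16 = 7)
F(G, H) = -13 (F(G, H) = -22 + 9 = -13)
O = 6*I*√2 (O = 6*√(0 - 2) = 6*√(-2) = 6*(I*√2) = 6*I*√2 ≈ 8.4853*I)
f(h, K) = -2*h + 6*I*√2
F(W, -7)*f(5, 1) = -13*(-2*5 + 6*I*√2) = -13*(-10 + 6*I*√2) = 130 - 78*I*√2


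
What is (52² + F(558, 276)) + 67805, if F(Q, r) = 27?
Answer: 70536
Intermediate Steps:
(52² + F(558, 276)) + 67805 = (52² + 27) + 67805 = (2704 + 27) + 67805 = 2731 + 67805 = 70536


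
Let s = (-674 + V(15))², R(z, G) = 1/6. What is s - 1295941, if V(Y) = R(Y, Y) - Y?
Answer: -29572187/36 ≈ -8.2145e+5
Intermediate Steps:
R(z, G) = ⅙
V(Y) = ⅙ - Y
s = 17081689/36 (s = (-674 + (⅙ - 1*15))² = (-674 + (⅙ - 15))² = (-674 - 89/6)² = (-4133/6)² = 17081689/36 ≈ 4.7449e+5)
s - 1295941 = 17081689/36 - 1295941 = -29572187/36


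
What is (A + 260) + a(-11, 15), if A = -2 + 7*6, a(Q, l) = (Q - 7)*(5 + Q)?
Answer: 408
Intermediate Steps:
a(Q, l) = (-7 + Q)*(5 + Q)
A = 40 (A = -2 + 42 = 40)
(A + 260) + a(-11, 15) = (40 + 260) + (-35 + (-11)² - 2*(-11)) = 300 + (-35 + 121 + 22) = 300 + 108 = 408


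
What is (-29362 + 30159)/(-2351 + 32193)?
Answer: 797/29842 ≈ 0.026707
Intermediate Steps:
(-29362 + 30159)/(-2351 + 32193) = 797/29842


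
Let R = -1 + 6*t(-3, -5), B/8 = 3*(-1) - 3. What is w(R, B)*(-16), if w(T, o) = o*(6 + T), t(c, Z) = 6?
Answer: 31488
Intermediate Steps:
B = -48 (B = 8*(3*(-1) - 3) = 8*(-3 - 3) = 8*(-6) = -48)
R = 35 (R = -1 + 6*6 = -1 + 36 = 35)
w(R, B)*(-16) = -48*(6 + 35)*(-16) = -48*41*(-16) = -1968*(-16) = 31488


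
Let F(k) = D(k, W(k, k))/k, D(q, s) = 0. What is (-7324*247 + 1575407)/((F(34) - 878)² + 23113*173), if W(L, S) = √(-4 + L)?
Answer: -233621/4769433 ≈ -0.048983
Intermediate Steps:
F(k) = 0 (F(k) = 0/k = 0)
(-7324*247 + 1575407)/((F(34) - 878)² + 23113*173) = (-7324*247 + 1575407)/((0 - 878)² + 23113*173) = (-1809028 + 1575407)/((-878)² + 3998549) = -233621/(770884 + 3998549) = -233621/4769433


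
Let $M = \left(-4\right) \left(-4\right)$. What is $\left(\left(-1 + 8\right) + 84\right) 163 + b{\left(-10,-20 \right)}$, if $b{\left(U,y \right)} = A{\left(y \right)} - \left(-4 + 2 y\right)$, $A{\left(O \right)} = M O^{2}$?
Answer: $21277$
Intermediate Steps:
$M = 16$
$A{\left(O \right)} = 16 O^{2}$
$b{\left(U,y \right)} = 4 - 2 y + 16 y^{2}$ ($b{\left(U,y \right)} = 16 y^{2} - \left(-4 + 2 y\right) = 4 - 2 y + 16 y^{2}$)
$\left(\left(-1 + 8\right) + 84\right) 163 + b{\left(-10,-20 \right)} = \left(\left(-1 + 8\right) + 84\right) 163 + \left(4 - -40 + 16 \left(-20\right)^{2}\right) = \left(7 + 84\right) 163 + \left(4 + 40 + 16 \cdot 400\right) = 91 \cdot 163 + \left(4 + 40 + 6400\right) = 14833 + 6444 = 21277$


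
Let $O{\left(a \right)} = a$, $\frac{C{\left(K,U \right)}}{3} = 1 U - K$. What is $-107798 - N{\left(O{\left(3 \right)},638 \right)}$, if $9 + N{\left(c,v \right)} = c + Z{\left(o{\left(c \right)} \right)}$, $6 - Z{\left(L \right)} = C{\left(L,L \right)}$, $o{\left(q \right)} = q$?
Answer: $-107798$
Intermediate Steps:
$C{\left(K,U \right)} = - 3 K + 3 U$ ($C{\left(K,U \right)} = 3 \left(1 U - K\right) = 3 \left(U - K\right) = - 3 K + 3 U$)
$Z{\left(L \right)} = 6$ ($Z{\left(L \right)} = 6 - \left(- 3 L + 3 L\right) = 6 - 0 = 6 + 0 = 6$)
$N{\left(c,v \right)} = -3 + c$ ($N{\left(c,v \right)} = -9 + \left(c + 6\right) = -9 + \left(6 + c\right) = -3 + c$)
$-107798 - N{\left(O{\left(3 \right)},638 \right)} = -107798 - \left(-3 + 3\right) = -107798 - 0 = -107798 + 0 = -107798$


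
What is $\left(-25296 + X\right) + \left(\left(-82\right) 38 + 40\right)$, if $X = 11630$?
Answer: $-16742$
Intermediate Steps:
$\left(-25296 + X\right) + \left(\left(-82\right) 38 + 40\right) = \left(-25296 + 11630\right) + \left(\left(-82\right) 38 + 40\right) = -13666 + \left(-3116 + 40\right) = -13666 - 3076 = -16742$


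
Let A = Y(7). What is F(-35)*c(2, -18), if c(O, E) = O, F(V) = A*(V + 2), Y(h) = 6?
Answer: -396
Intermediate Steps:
A = 6
F(V) = 12 + 6*V (F(V) = 6*(V + 2) = 6*(2 + V) = 12 + 6*V)
F(-35)*c(2, -18) = (12 + 6*(-35))*2 = (12 - 210)*2 = -198*2 = -396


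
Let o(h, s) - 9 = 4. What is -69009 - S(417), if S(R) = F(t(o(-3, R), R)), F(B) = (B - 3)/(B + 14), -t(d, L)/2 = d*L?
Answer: -747240297/10828 ≈ -69010.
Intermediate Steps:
o(h, s) = 13 (o(h, s) = 9 + 4 = 13)
t(d, L) = -2*L*d (t(d, L) = -2*d*L = -2*L*d)
F(B) = (-3 + B)/(14 + B)
S(R) = (-3 - 26*R)/(14 - 26*R) (S(R) = (-3 - 2*R*13)/(14 - 2*R*13) = (-3 - 26*R)/(14 - 26*R))
-69009 - S(417) = -69009 - (3 + 26*417)/(2*(-7 + 13*417)) = -69009 - (3 + 10842)/(2*(-7 + 5421)) = -69009 - 10845/(2*5414) = -69009 - 1*10845/10828 = -69009 - 10845/10828 = -747240297/10828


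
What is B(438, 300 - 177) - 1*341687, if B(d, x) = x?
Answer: -341564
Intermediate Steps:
B(438, 300 - 177) - 1*341687 = (300 - 177) - 1*341687 = 123 - 341687 = -341564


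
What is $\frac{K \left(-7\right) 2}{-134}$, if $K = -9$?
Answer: $- \frac{63}{67} \approx -0.9403$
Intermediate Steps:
$\frac{K \left(-7\right) 2}{-134} = \frac{\left(-9\right) \left(-7\right) 2}{-134} = 63 \cdot 2 \left(- \frac{1}{134}\right) = 126 \left(- \frac{1}{134}\right) = - \frac{63}{67}$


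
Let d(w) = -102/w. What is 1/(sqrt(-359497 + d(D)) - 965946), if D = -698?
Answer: -168557577/162817580005043 - 7*I*sqrt(893613802)/325635160010086 ≈ -1.0353e-6 - 6.426e-10*I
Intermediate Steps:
1/(sqrt(-359497 + d(D)) - 965946) = 1/(sqrt(-359497 - 102/(-698)) - 965946) = 1/(sqrt(-359497 - 102*(-1/698)) - 965946) = 1/(sqrt(-359497 + 51/349) - 965946) = 1/(sqrt(-125464402/349) - 965946) = 1/(7*I*sqrt(893613802)/349 - 965946) = 1/(-965946 + 7*I*sqrt(893613802)/349)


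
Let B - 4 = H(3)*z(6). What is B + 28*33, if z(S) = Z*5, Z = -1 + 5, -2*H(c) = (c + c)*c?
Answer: 748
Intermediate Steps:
H(c) = -c² (H(c) = -(c + c)*c/2 = -2*c*c/2 = -c²)
Z = 4
z(S) = 20 (z(S) = 4*5 = 20)
B = -176 (B = 4 - 1*3²*20 = 4 - 1*9*20 = 4 - 9*20 = 4 - 180 = -176)
B + 28*33 = -176 + 28*33 = -176 + 924 = 748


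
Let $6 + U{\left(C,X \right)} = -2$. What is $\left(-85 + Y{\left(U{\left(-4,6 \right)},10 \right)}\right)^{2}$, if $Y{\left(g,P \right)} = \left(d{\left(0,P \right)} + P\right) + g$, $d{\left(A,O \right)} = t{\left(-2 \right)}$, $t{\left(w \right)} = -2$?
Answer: $7225$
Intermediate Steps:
$U{\left(C,X \right)} = -8$ ($U{\left(C,X \right)} = -6 - 2 = -8$)
$d{\left(A,O \right)} = -2$
$Y{\left(g,P \right)} = -2 + P + g$ ($Y{\left(g,P \right)} = \left(-2 + P\right) + g = -2 + P + g$)
$\left(-85 + Y{\left(U{\left(-4,6 \right)},10 \right)}\right)^{2} = \left(-85 - 0\right)^{2} = \left(-85 + 0\right)^{2} = \left(-85\right)^{2} = 7225$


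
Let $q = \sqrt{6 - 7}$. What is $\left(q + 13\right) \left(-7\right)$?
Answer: $-91 - 7 i \approx -91.0 - 7.0 i$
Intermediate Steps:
$q = i$ ($q = \sqrt{-1} = i \approx 1.0 i$)
$\left(q + 13\right) \left(-7\right) = \left(i + 13\right) \left(-7\right) = \left(13 + i\right) \left(-7\right) = -91 - 7 i$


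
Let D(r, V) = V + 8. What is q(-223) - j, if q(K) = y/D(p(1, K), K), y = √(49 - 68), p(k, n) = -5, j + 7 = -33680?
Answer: 33687 - I*√19/215 ≈ 33687.0 - 0.020274*I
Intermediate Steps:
j = -33687 (j = -7 - 33680 = -33687)
D(r, V) = 8 + V
y = I*√19 (y = √(-19) = I*√19 ≈ 4.3589*I)
q(K) = I*√19/(8 + K) (q(K) = (I*√19)/(8 + K) = I*√19/(8 + K))
q(-223) - j = I*√19/(8 - 223) - 1*(-33687) = I*√19/(-215) + 33687 = I*√19*(-1/215) + 33687 = -I*√19/215 + 33687 = 33687 - I*√19/215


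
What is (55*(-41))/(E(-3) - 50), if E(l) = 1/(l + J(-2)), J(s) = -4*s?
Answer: 11275/249 ≈ 45.281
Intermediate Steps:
E(l) = 1/(8 + l) (E(l) = 1/(l - 4*(-2)) = 1/(l + 8) = 1/(8 + l))
(55*(-41))/(E(-3) - 50) = (55*(-41))/(1/(8 - 3) - 50) = -2255/(1/5 - 50) = -2255/(-249/5) = -2255*(-5/249) = 11275/249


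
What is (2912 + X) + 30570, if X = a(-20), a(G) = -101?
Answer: 33381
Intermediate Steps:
X = -101
(2912 + X) + 30570 = (2912 - 101) + 30570 = 2811 + 30570 = 33381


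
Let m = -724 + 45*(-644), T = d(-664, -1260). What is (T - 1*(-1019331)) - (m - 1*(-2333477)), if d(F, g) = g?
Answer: -1285702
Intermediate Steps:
T = -1260
m = -29704 (m = -724 - 28980 = -29704)
(T - 1*(-1019331)) - (m - 1*(-2333477)) = (-1260 - 1*(-1019331)) - (-29704 - 1*(-2333477)) = (-1260 + 1019331) - (-29704 + 2333477) = 1018071 - 1*2303773 = 1018071 - 2303773 = -1285702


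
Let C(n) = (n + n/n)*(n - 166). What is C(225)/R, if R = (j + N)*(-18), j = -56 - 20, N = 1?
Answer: 6667/675 ≈ 9.8770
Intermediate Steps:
C(n) = (1 + n)*(-166 + n) (C(n) = (n + 1)*(-166 + n) = (1 + n)*(-166 + n))
j = -76
R = 1350 (R = (-76 + 1)*(-18) = -75*(-18) = 1350)
C(225)/R = (-166 + 225² - 165*225)/1350 = (-166 + 50625 - 37125)*(1/1350) = 13334*(1/1350) = 6667/675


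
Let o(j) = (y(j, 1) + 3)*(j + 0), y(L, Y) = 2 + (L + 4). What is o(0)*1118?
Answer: 0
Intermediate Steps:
y(L, Y) = 6 + L (y(L, Y) = 2 + (4 + L) = 6 + L)
o(j) = j*(9 + j) (o(j) = ((6 + j) + 3)*(j + 0) = (9 + j)*j = j*(9 + j))
o(0)*1118 = (0*(9 + 0))*1118 = (0*9)*1118 = 0*1118 = 0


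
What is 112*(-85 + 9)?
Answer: -8512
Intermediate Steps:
112*(-85 + 9) = 112*(-76) = -8512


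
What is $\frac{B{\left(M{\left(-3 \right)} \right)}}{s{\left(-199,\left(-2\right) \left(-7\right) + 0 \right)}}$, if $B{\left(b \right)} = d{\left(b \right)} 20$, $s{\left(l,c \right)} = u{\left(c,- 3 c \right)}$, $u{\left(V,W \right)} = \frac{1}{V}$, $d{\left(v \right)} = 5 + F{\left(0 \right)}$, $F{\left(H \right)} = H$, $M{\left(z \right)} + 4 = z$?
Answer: $1400$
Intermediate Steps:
$M{\left(z \right)} = -4 + z$
$d{\left(v \right)} = 5$ ($d{\left(v \right)} = 5 + 0 = 5$)
$s{\left(l,c \right)} = \frac{1}{c}$
$B{\left(b \right)} = 100$ ($B{\left(b \right)} = 5 \cdot 20 = 100$)
$\frac{B{\left(M{\left(-3 \right)} \right)}}{s{\left(-199,\left(-2\right) \left(-7\right) + 0 \right)}} = \frac{100}{\frac{1}{\left(-2\right) \left(-7\right) + 0}} = \frac{100}{\frac{1}{14 + 0}} = \frac{100}{\frac{1}{14}} = 100 \frac{1}{\frac{1}{14}} = 100 \cdot 14 = 1400$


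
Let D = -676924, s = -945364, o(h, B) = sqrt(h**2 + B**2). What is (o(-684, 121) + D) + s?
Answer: -1622288 + sqrt(482497) ≈ -1.6216e+6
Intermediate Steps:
o(h, B) = sqrt(B**2 + h**2)
(o(-684, 121) + D) + s = (sqrt(121**2 + (-684)**2) - 676924) - 945364 = (sqrt(14641 + 467856) - 676924) - 945364 = (sqrt(482497) - 676924) - 945364 = (-676924 + sqrt(482497)) - 945364 = -1622288 + sqrt(482497)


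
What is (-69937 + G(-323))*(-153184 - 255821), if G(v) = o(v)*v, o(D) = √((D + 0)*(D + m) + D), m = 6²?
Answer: 28604582685 + 132108615*√92378 ≈ 6.8757e+10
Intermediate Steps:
m = 36
o(D) = √(D + D*(36 + D)) (o(D) = √((D + 0)*(D + 36) + D) = √(D*(36 + D) + D) = √(D + D*(36 + D)))
G(v) = v*√(v*(37 + v)) (G(v) = √(v*(37 + v))*v = v*√(v*(37 + v)))
(-69937 + G(-323))*(-153184 - 255821) = (-69937 - 323*√92378)*(-153184 - 255821) = (-69937 - 323*√92378)*(-409005) = 28604582685 + 132108615*√92378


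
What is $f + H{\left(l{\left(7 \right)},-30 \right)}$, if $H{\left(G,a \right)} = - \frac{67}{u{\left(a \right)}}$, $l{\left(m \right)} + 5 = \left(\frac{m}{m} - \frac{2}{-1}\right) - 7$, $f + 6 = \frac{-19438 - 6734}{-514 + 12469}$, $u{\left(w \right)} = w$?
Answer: $- \frac{28481}{4782} \approx -5.9559$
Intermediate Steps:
$f = - \frac{32634}{3985}$ ($f = -6 + \frac{-19438 - 6734}{-514 + 12469} = -6 - \frac{26172}{11955} = -6 - \frac{8724}{3985} = - \frac{32634}{3985} \approx -8.1892$)
$l{\left(m \right)} = -9$ ($l{\left(m \right)} = -5 + \left(\left(\frac{m}{m} - \frac{2}{-1}\right) - 7\right) = -5 + \left(\left(1 - -2\right) - 7\right) = -5 + \left(\left(1 + 2\right) - 7\right) = -5 + \left(3 - 7\right) = -5 - 4 = -9$)
$H{\left(G,a \right)} = - \frac{67}{a}$
$f + H{\left(l{\left(7 \right)},-30 \right)} = - \frac{32634}{3985} - \frac{67}{-30} = - \frac{32634}{3985} - - \frac{67}{30} = - \frac{32634}{3985} + \frac{67}{30} = - \frac{28481}{4782}$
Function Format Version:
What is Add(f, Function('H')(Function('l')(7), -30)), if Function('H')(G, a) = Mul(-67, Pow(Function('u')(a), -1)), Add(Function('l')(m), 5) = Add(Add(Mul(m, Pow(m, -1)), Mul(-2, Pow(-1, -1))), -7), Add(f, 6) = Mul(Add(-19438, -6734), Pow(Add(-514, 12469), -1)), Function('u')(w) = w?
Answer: Rational(-28481, 4782) ≈ -5.9559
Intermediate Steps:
f = Rational(-32634, 3985) (f = Add(-6, Mul(Add(-19438, -6734), Pow(Add(-514, 12469), -1))) = Add(-6, Mul(-26172, Pow(11955, -1))) = Add(-6, Mul(-26172, Rational(1, 11955))) = Add(-6, Rational(-8724, 3985)) = Rational(-32634, 3985) ≈ -8.1892)
Function('l')(m) = -9 (Function('l')(m) = Add(-5, Add(Add(Mul(m, Pow(m, -1)), Mul(-2, Pow(-1, -1))), -7)) = Add(-5, Add(Add(1, Mul(-2, -1)), -7)) = Add(-5, Add(Add(1, 2), -7)) = Add(-5, Add(3, -7)) = Add(-5, -4) = -9)
Function('H')(G, a) = Mul(-67, Pow(a, -1))
Add(f, Function('H')(Function('l')(7), -30)) = Add(Rational(-32634, 3985), Mul(-67, Pow(-30, -1))) = Add(Rational(-32634, 3985), Mul(-67, Rational(-1, 30))) = Add(Rational(-32634, 3985), Rational(67, 30)) = Rational(-28481, 4782)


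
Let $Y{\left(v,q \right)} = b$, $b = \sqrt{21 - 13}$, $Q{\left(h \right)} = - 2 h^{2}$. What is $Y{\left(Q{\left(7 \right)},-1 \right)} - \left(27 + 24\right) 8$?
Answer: $-408 + 2 \sqrt{2} \approx -405.17$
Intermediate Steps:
$b = 2 \sqrt{2}$ ($b = \sqrt{8} = 2 \sqrt{2} \approx 2.8284$)
$Y{\left(v,q \right)} = 2 \sqrt{2}$
$Y{\left(Q{\left(7 \right)},-1 \right)} - \left(27 + 24\right) 8 = 2 \sqrt{2} - \left(27 + 24\right) 8 = 2 \sqrt{2} - 51 \cdot 8 = 2 \sqrt{2} - 408 = -408 + 2 \sqrt{2}$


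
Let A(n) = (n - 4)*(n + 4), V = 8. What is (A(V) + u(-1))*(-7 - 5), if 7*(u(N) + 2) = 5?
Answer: -3924/7 ≈ -560.57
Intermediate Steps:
u(N) = -9/7 (u(N) = -2 + (1/7)*5 = -2 + 5/7 = -9/7)
A(n) = (-4 + n)*(4 + n)
(A(V) + u(-1))*(-7 - 5) = ((-16 + 8**2) - 9/7)*(-7 - 5) = ((-16 + 64) - 9/7)*(-12) = (48 - 9/7)*(-12) = (327/7)*(-12) = -3924/7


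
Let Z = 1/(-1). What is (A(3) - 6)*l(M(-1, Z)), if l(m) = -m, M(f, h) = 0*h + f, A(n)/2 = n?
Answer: 0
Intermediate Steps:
A(n) = 2*n
Z = -1
M(f, h) = f (M(f, h) = 0 + f = f)
(A(3) - 6)*l(M(-1, Z)) = (2*3 - 6)*(-1*(-1)) = (6 - 6)*1 = 0*1 = 0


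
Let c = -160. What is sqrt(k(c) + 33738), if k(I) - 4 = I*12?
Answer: sqrt(31822) ≈ 178.39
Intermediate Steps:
k(I) = 4 + 12*I (k(I) = 4 + I*12 = 4 + 12*I)
sqrt(k(c) + 33738) = sqrt((4 + 12*(-160)) + 33738) = sqrt((4 - 1920) + 33738) = sqrt(-1916 + 33738) = sqrt(31822)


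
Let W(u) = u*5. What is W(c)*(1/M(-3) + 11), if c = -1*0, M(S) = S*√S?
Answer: 0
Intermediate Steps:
M(S) = S^(3/2)
c = 0
W(u) = 5*u
W(c)*(1/M(-3) + 11) = (5*0)*(1/((-3)^(3/2)) + 11) = 0*(1/(-3*I*√3) + 11) = 0*(I*√3/9 + 11) = 0*(11 + I*√3/9) = 0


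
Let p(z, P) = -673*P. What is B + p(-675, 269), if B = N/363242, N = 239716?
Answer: -32880001119/181621 ≈ -1.8104e+5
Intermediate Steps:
B = 119858/181621 (B = 239716/363242 = 239716*(1/363242) = 119858/181621 ≈ 0.65993)
B + p(-675, 269) = 119858/181621 - 673*269 = 119858/181621 - 181037 = -32880001119/181621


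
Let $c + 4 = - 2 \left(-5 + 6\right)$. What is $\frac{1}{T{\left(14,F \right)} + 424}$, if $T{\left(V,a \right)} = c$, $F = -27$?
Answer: $\frac{1}{418} \approx 0.0023923$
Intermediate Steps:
$c = -6$ ($c = -4 - 2 \left(-5 + 6\right) = -4 - 2 = -6$)
$T{\left(V,a \right)} = -6$
$\frac{1}{T{\left(14,F \right)} + 424} = \frac{1}{-6 + 424} = \frac{1}{418}$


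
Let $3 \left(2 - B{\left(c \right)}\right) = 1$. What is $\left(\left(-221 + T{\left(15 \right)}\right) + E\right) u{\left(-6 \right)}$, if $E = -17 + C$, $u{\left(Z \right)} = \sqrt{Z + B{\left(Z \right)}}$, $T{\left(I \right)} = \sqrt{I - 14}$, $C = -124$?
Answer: $- \frac{361 i \sqrt{39}}{3} \approx - 751.48 i$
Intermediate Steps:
$T{\left(I \right)} = \sqrt{-14 + I}$
$B{\left(c \right)} = \frac{5}{3}$ ($B{\left(c \right)} = 2 - \frac{1}{3} = \frac{5}{3}$)
$u{\left(Z \right)} = \sqrt{\frac{5}{3} + Z}$ ($u{\left(Z \right)} = \sqrt{Z + \frac{5}{3}} = \sqrt{\frac{5}{3} + Z}$)
$E = -141$ ($E = -17 - 124 = -141$)
$\left(\left(-221 + T{\left(15 \right)}\right) + E\right) u{\left(-6 \right)} = \left(\left(-221 + \sqrt{-14 + 15}\right) - 141\right) \frac{\sqrt{15 + 9 \left(-6\right)}}{3} = \left(\left(-221 + \sqrt{1}\right) - 141\right) \frac{\sqrt{15 - 54}}{3} = \left(\left(-221 + 1\right) - 141\right) \frac{\sqrt{-39}}{3} = \left(-220 - 141\right) \frac{i \sqrt{39}}{3} = - 361 \frac{i \sqrt{39}}{3} = - \frac{361 i \sqrt{39}}{3}$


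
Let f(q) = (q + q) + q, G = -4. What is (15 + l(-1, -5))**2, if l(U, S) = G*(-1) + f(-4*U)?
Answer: 961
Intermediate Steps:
f(q) = 3*q (f(q) = 2*q + q = 3*q)
l(U, S) = 4 - 12*U (l(U, S) = -4*(-1) + 3*(-4*U) = 4 - 12*U)
(15 + l(-1, -5))**2 = (15 + (4 - 12*(-1)))**2 = (15 + (4 + 12))**2 = (15 + 16)**2 = 31**2 = 961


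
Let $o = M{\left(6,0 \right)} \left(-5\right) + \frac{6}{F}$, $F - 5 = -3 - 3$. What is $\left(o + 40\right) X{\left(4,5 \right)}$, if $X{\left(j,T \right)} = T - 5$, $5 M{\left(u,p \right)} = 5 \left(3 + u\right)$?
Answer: $0$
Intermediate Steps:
$M{\left(u,p \right)} = 3 + u$ ($M{\left(u,p \right)} = \frac{5 \left(3 + u\right)}{5} = \frac{15 + 5 u}{5} = 3 + u$)
$F = -1$ ($F = 5 - 6 = -1$)
$X{\left(j,T \right)} = -5 + T$
$o = -51$ ($o = \left(3 + 6\right) \left(-5\right) + \frac{6}{-1} = 9 \left(-5\right) + 6 \left(-1\right) = -45 - 6 = -51$)
$\left(o + 40\right) X{\left(4,5 \right)} = \left(-51 + 40\right) \left(-5 + 5\right) = \left(-11\right) 0 = 0$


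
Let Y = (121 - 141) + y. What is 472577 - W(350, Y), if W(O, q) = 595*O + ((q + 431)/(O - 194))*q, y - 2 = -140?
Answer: 529207/2 ≈ 2.6460e+5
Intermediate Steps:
y = -138 (y = 2 - 140 = -138)
Y = -158 (Y = (121 - 141) - 138 = -20 - 138 = -158)
W(O, q) = 595*O + q*(431 + q)/(-194 + O) (W(O, q) = 595*O + ((431 + q)/(-194 + O))*q = 595*O + q*(431 + q)/(-194 + O))
472577 - W(350, Y) = 472577 - ((-158)² - 115430*350 + 431*(-158) + 595*350²)/(-194 + 350) = 472577 - (24964 - 40400500 - 68098 + 595*122500)/156 = 472577 - (24964 - 40400500 - 68098 + 72887500)/156 = 472577 - 32443866/156 = 472577 - 1*415947/2 = 472577 - 415947/2 = 529207/2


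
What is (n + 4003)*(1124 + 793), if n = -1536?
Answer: 4729239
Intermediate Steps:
(n + 4003)*(1124 + 793) = (-1536 + 4003)*(1124 + 793) = 2467*1917 = 4729239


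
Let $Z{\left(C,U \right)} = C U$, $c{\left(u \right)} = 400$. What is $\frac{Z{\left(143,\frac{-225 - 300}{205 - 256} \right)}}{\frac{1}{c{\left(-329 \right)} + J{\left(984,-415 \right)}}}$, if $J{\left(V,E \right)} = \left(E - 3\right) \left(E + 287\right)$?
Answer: $\frac{1348947600}{17} \approx 7.935 \cdot 10^{7}$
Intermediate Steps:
$J{\left(V,E \right)} = \left(-3 + E\right) \left(287 + E\right)$
$\frac{Z{\left(143,\frac{-225 - 300}{205 - 256} \right)}}{\frac{1}{c{\left(-329 \right)} + J{\left(984,-415 \right)}}} = \frac{143 \frac{-225 - 300}{205 - 256}}{\frac{1}{400 + \left(-861 + \left(-415\right)^{2} + 284 \left(-415\right)\right)}} = \frac{143 \left(- \frac{525}{-51}\right)}{\frac{1}{400 - -53504}} = \frac{143 \left(\left(-525\right) \left(- \frac{1}{51}\right)\right)}{\frac{1}{400 + 53504}} = \frac{143 \cdot \frac{175}{17}}{\frac{1}{53904}} = \frac{25025 \frac{1}{\frac{1}{53904}}}{17} = \frac{25025}{17} \cdot 53904 = \frac{1348947600}{17}$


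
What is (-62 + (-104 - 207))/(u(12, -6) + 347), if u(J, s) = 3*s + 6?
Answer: -373/335 ≈ -1.1134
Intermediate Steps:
u(J, s) = 6 + 3*s
(-62 + (-104 - 207))/(u(12, -6) + 347) = (-62 + (-104 - 207))/((6 + 3*(-6)) + 347) = (-62 - 311)/((6 - 18) + 347) = -373/(-12 + 347) = -373/335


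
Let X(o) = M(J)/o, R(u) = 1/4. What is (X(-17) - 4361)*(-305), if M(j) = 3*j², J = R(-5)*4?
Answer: 22612700/17 ≈ 1.3302e+6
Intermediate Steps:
R(u) = ¼ (R(u) = 1*(¼) = ¼)
J = 1 (J = (¼)*4 = 1)
X(o) = 3/o (X(o) = (3*1²)/o = (3*1)/o = 3/o)
(X(-17) - 4361)*(-305) = (3/(-17) - 4361)*(-305) = (3*(-1/17) - 4361)*(-305) = (-3/17 - 4361)*(-305) = -74140/17*(-305) = 22612700/17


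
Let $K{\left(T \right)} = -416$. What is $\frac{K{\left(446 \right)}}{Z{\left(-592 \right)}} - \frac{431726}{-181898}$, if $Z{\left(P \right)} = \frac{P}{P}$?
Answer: $- \frac{37618921}{90949} \approx -413.63$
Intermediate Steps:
$Z{\left(P \right)} = 1$
$\frac{K{\left(446 \right)}}{Z{\left(-592 \right)}} - \frac{431726}{-181898} = - \frac{416}{1} - \frac{431726}{-181898} = \left(-416\right) 1 - - \frac{215863}{90949} = -416 + \frac{215863}{90949} = - \frac{37618921}{90949}$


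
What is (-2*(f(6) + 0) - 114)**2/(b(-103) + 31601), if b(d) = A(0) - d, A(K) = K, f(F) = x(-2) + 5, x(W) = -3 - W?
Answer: 3721/7926 ≈ 0.46947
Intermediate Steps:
f(F) = 4 (f(F) = (-3 - 1*(-2)) + 5 = (-3 + 2) + 5 = -1 + 5 = 4)
b(d) = -d (b(d) = 0 - d = -d)
(-2*(f(6) + 0) - 114)**2/(b(-103) + 31601) = (-2*(4 + 0) - 114)**2/(-1*(-103) + 31601) = (-2*4 - 114)**2/(103 + 31601) = (-8 - 114)**2/31704 = (-122)**2*(1/31704) = 14884*(1/31704) = 3721/7926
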